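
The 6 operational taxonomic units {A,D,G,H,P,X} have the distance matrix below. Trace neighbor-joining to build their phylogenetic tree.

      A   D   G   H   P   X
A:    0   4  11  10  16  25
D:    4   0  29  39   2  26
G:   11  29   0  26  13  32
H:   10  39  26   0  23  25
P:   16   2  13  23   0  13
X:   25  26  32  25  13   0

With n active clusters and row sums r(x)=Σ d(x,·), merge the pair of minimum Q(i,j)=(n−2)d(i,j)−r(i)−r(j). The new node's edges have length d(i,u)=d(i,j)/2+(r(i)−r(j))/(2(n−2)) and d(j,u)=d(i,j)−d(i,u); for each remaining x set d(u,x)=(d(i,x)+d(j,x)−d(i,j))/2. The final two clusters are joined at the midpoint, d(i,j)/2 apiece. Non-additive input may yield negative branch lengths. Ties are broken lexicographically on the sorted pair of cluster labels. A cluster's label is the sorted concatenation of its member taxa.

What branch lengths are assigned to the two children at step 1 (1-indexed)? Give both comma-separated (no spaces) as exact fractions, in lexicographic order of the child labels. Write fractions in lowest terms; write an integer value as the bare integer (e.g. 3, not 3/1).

41/8,-25/8

1. join D+P (d=2, Q=-159) ⇒ DP; edges |D|=41/8, |P|=-25/8
  updated: d(A,DP)=9, d(DP,G)=20, d(DP,H)=30, d(DP,X)=37/2
2. join DP+X (d=37/2, Q=-245/2) ⇒ DPX; edges |DP|=65/12, |X|=157/12
  updated: d(A,DPX)=31/4, d(DPX,G)=67/4, d(DPX,H)=73/4
3. join A+H (d=10, Q=-63) ⇒ AH; edges |A|=-11/8, |H|=91/8
  updated: d(AH,DPX)=8, d(AH,G)=27/2
4. join AH+DPX (d=8, Q=-153/4) ⇒ ADHPX; edges |AH|=19/8, |DPX|=45/8
  updated: d(ADHPX,G)=89/8
5. join ADHPX+G (d=89/8) ⇒ ADGHPX; edges |ADHPX|=89/16, |G|=89/16
final tree: (((A:-11/8,H:91/8):19/8,((D:41/8,P:-25/8):65/12,X:157/12):45/8):89/16,G:89/16)
total length: 397/8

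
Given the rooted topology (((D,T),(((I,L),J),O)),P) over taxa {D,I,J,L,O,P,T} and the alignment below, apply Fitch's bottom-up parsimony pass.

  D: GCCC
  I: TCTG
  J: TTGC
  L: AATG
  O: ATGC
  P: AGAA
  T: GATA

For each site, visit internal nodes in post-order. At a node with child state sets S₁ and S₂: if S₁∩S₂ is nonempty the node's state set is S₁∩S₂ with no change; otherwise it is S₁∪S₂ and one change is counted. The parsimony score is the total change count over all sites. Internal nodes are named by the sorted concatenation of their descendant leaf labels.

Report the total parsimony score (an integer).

site 0, node DT: D={G} ∩ T={G} → {G} (+0)
site 0, node IL: I={T} ∪ L={A} → {A,T} (+1)
site 0, node IJL: IL={A,T} ∩ J={T} → {T} (+0)
site 0, node IJLO: IJL={T} ∪ O={A} → {A,T} (+1)
site 0, node DIJLOT: DT={G} ∪ IJLO={A,T} → {A,G,T} (+1)
site 0, node DIJLOPT: DIJLOT={A,G,T} ∩ P={A} → {A} (+0)
site 1, node DT: D={C} ∪ T={A} → {A,C} (+1)
site 1, node IL: I={C} ∪ L={A} → {A,C} (+1)
site 1, node IJL: IL={A,C} ∪ J={T} → {A,C,T} (+1)
site 1, node IJLO: IJL={A,C,T} ∩ O={T} → {T} (+0)
site 1, node DIJLOT: DT={A,C} ∪ IJLO={T} → {A,C,T} (+1)
site 1, node DIJLOPT: DIJLOT={A,C,T} ∪ P={G} → {A,C,G,T} (+1)
site 2, node DT: D={C} ∪ T={T} → {C,T} (+1)
site 2, node IL: I={T} ∩ L={T} → {T} (+0)
site 2, node IJL: IL={T} ∪ J={G} → {G,T} (+1)
site 2, node IJLO: IJL={G,T} ∩ O={G} → {G} (+0)
site 2, node DIJLOT: DT={C,T} ∪ IJLO={G} → {C,G,T} (+1)
site 2, node DIJLOPT: DIJLOT={C,G,T} ∪ P={A} → {A,C,G,T} (+1)
site 3, node DT: D={C} ∪ T={A} → {A,C} (+1)
site 3, node IL: I={G} ∩ L={G} → {G} (+0)
site 3, node IJL: IL={G} ∪ J={C} → {C,G} (+1)
site 3, node IJLO: IJL={C,G} ∩ O={C} → {C} (+0)
site 3, node DIJLOT: DT={A,C} ∩ IJLO={C} → {C} (+0)
site 3, node DIJLOPT: DIJLOT={C} ∪ P={A} → {A,C} (+1)
per-site changes: [3, 5, 4, 3]; total = 15

15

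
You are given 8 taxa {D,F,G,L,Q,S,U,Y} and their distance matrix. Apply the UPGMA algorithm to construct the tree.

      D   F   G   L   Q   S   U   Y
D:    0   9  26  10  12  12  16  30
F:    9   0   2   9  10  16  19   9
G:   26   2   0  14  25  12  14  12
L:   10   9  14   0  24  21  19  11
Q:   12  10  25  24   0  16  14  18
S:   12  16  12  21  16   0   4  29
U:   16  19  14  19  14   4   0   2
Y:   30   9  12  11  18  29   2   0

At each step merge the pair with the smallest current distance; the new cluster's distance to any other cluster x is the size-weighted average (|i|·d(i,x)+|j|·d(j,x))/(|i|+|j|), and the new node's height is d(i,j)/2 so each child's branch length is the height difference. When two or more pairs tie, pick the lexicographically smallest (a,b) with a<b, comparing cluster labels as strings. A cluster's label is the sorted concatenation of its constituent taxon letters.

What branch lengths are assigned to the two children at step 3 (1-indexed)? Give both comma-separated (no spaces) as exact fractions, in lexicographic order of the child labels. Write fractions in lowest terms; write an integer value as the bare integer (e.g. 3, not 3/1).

iteration 1: select F,G (d=2); attach at lengths (1, 1); label the merged cluster FG
  updated: d(D,FG)=35/2, d(FG,L)=23/2, d(FG,Q)=35/2, d(FG,S)=14, d(FG,U)=33/2, d(FG,Y)=21/2
iteration 2: select U,Y (d=2); attach at lengths (1, 1); label the merged cluster UY
  updated: d(D,UY)=23, d(FG,UY)=27/2, d(L,UY)=15, d(Q,UY)=16, d(S,UY)=33/2
iteration 3: select D,L (d=10); attach at lengths (5, 5); label the merged cluster DL
  updated: d(DL,FG)=29/2, d(DL,Q)=18, d(DL,S)=33/2, d(DL,UY)=19
iteration 4: select FG,UY (d=27/2); attach at lengths (23/4, 23/4); label the merged cluster FGUY
  updated: d(DL,FGUY)=67/4, d(FGUY,Q)=67/4, d(FGUY,S)=61/4
iteration 5: select FGUY,S (d=61/4); attach at lengths (7/8, 61/8); label the merged cluster FGSUY
  updated: d(DL,FGSUY)=167/10, d(FGSUY,Q)=83/5
iteration 6: select FGSUY,Q (d=83/5); attach at lengths (27/40, 83/10); label the merged cluster FGQSUY
  updated: d(DL,FGQSUY)=203/12
iteration 7: select DL,FGQSUY (d=203/12); attach at lengths (83/24, 19/120); label the merged cluster DFGLQSUY
final tree: ((D:5,L:5):83/24,((((F:1,G:1):23/4,(U:1,Y:1):23/4):7/8,S:61/8):27/40,Q:83/10):19/120)
total length: 5591/120

5,5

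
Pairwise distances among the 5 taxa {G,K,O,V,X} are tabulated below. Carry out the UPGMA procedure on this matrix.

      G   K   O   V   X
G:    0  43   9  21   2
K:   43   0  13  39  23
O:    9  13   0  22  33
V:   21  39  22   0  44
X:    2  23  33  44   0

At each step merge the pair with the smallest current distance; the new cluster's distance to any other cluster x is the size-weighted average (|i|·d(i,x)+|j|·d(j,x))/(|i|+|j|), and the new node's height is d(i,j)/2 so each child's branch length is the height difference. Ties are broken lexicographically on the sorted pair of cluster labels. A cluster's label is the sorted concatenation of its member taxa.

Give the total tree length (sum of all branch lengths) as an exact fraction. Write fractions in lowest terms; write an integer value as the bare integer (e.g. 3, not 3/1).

step 1: merge (G,X) at d=2; branch lengths G→1, X→1; new cluster GX
  updated: d(GX,K)=33, d(GX,O)=21, d(GX,V)=65/2
step 2: merge (K,O) at d=13; branch lengths K→13/2, O→13/2; new cluster KO
  updated: d(GX,KO)=27, d(KO,V)=61/2
step 3: merge (GX,KO) at d=27; branch lengths GX→25/2, KO→7; new cluster GKOX
  updated: d(GKOX,V)=63/2
step 4: merge (GKOX,V) at d=63/2; branch lengths GKOX→9/4, V→63/4; new cluster GKOVX
final tree: (((G:1,X:1):25/2,(K:13/2,O:13/2):7):9/4,V:63/4)
total length: 105/2

105/2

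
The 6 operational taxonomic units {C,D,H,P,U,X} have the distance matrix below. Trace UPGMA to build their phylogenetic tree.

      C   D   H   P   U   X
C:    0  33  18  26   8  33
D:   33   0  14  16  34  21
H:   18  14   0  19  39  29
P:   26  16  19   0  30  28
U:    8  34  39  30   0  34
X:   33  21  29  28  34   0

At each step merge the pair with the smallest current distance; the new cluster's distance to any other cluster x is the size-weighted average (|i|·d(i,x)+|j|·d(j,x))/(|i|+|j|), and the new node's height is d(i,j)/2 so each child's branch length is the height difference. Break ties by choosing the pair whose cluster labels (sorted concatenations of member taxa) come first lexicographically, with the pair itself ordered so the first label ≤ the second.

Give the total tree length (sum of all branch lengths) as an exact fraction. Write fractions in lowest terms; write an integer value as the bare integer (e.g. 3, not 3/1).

1. join C+U (d=8) ⇒ CU; edges |C|=4, |U|=4
  updated: d(CU,D)=67/2, d(CU,H)=57/2, d(CU,P)=28, d(CU,X)=67/2
2. join D+H (d=14) ⇒ DH; edges |D|=7, |H|=7
  updated: d(CU,DH)=31, d(DH,P)=35/2, d(DH,X)=25
3. join DH+P (d=35/2) ⇒ DHP; edges |DH|=7/4, |P|=35/4
  updated: d(CU,DHP)=30, d(DHP,X)=26
4. join DHP+X (d=26) ⇒ DHPX; edges |DHP|=17/4, |X|=13
  updated: d(CU,DHPX)=247/8
5. join CU+DHPX (d=247/8) ⇒ CDHPUX; edges |CU|=183/16, |DHPX|=39/16
final tree: ((C:4,U:4):183/16,(((D:7,H:7):7/4,P:35/4):17/4,X:13):39/16)
total length: 509/8

509/8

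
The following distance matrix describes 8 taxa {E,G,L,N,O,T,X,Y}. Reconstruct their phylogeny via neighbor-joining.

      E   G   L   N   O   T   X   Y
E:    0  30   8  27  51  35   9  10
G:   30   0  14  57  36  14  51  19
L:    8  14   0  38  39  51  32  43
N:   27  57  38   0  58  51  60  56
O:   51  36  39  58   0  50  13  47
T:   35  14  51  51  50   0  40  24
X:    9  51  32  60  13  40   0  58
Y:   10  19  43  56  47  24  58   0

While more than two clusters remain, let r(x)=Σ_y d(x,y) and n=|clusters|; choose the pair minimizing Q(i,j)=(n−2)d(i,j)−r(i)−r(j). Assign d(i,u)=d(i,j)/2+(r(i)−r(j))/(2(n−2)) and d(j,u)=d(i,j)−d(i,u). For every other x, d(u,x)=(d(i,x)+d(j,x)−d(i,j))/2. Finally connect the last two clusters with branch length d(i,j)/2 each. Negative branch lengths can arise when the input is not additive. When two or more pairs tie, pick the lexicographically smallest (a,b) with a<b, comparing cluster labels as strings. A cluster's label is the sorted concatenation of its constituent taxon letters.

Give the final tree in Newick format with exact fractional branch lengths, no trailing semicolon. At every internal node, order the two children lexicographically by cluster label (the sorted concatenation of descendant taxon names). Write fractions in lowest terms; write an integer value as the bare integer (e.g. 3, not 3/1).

(((E:-59/32,(((G:11/4,T:45/4):127/32,Y:337/32):187/16,(O:109/12,X:47/12):311/16):105/32):11/32,L:293/32):923/64,N:923/64)

1. join O+X (d=13, Q=-479) ⇒ OX; edges |O|=109/12, |X|=47/12
  updated: d(E,OX)=47/2, d(G,OX)=37, d(L,OX)=29, d(N,OX)=105/2, d(OX,T)=77/2, d(OX,Y)=46
2. join G+T (d=14, Q=-629/2) ⇒ GT; edges |G|=11/4, |T|=45/4
  updated: d(E,GT)=51/2, d(GT,L)=51/2, d(GT,N)=47, d(GT,OX)=123/4, d(GT,Y)=29/2
3. join GT+Y (d=29/2, Q=-1019/4) ⇒ GTY; edges |GT|=127/32, |Y|=337/32
  updated: d(E,GTY)=21/2, d(GTY,L)=27, d(GTY,N)=177/4, d(GTY,OX)=249/8
4. join GTY+OX (d=249/8, Q=-1245/8) ⇒ GOTXY; edges |GTY|=187/16, |OX|=311/16
  updated: d(E,GOTXY)=23/16, d(GOTXY,L)=199/16, d(GOTXY,N)=525/16
5. join E+GOTXY (d=23/16, Q=-321/4) ⇒ EGOTXY; edges |E|=-59/32, |GOTXY|=105/32
  updated: d(EGOTXY,L)=19/2, d(EGOTXY,N)=467/16
6. join EGOTXY+L (d=19/2, Q=-1227/16) ⇒ EGLOTXY; edges |EGOTXY|=11/32, |L|=293/32
  updated: d(EGLOTXY,N)=923/32
7. join EGLOTXY+N (d=923/32) ⇒ EGLNOTXY; edges |EGLOTXY|=923/64, |N|=923/64
final tree: (((E:-59/32,(((G:11/4,T:45/4):127/32,Y:337/32):187/16,(O:109/12,X:47/12):311/16):105/32):11/32,L:293/32):923/64,N:923/64)
total length: 3597/32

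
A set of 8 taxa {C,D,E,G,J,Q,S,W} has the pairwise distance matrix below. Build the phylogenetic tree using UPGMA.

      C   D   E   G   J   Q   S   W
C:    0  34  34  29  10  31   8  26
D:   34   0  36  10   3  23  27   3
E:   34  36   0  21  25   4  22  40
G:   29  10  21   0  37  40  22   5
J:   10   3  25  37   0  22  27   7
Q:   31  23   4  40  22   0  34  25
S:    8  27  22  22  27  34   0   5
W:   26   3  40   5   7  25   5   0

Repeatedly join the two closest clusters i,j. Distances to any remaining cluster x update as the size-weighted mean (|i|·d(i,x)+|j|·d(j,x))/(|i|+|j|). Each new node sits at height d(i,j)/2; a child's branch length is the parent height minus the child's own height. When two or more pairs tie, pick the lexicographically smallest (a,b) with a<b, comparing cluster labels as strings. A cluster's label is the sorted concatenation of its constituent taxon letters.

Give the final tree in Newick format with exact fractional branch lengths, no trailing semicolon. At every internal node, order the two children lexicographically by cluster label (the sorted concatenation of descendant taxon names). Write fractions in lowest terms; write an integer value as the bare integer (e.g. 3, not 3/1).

iteration 1: select D,J (d=3); attach at lengths (3/2, 3/2); label the merged cluster DJ
  updated: d(C,DJ)=22, d(DJ,E)=61/2, d(DJ,G)=47/2, d(DJ,Q)=45/2, d(DJ,S)=27, d(DJ,W)=5
iteration 2: select E,Q (d=4); attach at lengths (2, 2); label the merged cluster EQ
  updated: d(C,EQ)=65/2, d(DJ,EQ)=53/2, d(EQ,G)=61/2, d(EQ,S)=28, d(EQ,W)=65/2
iteration 3: select DJ,W (d=5); attach at lengths (1, 5/2); label the merged cluster DJW
  updated: d(C,DJW)=70/3, d(DJW,EQ)=57/2, d(DJW,G)=52/3, d(DJW,S)=59/3
iteration 4: select C,S (d=8); attach at lengths (4, 4); label the merged cluster CS
  updated: d(CS,DJW)=43/2, d(CS,EQ)=121/4, d(CS,G)=51/2
iteration 5: select DJW,G (d=52/3); attach at lengths (37/6, 26/3); label the merged cluster DGJW
  updated: d(CS,DGJW)=45/2, d(DGJW,EQ)=29
iteration 6: select CS,DGJW (d=45/2); attach at lengths (29/4, 31/12); label the merged cluster CDGJSW
  updated: d(CDGJSW,EQ)=353/12
iteration 7: select CDGJSW,EQ (d=353/12); attach at lengths (83/24, 305/24); label the merged cluster CDEGJQSW
final tree: (((C:4,S:4):29/4,(((D:3/2,J:3/2):1,W:5/2):37/6,G:26/3):31/12):83/24,(E:2,Q:2):305/24)
total length: 178/3

(((C:4,S:4):29/4,(((D:3/2,J:3/2):1,W:5/2):37/6,G:26/3):31/12):83/24,(E:2,Q:2):305/24)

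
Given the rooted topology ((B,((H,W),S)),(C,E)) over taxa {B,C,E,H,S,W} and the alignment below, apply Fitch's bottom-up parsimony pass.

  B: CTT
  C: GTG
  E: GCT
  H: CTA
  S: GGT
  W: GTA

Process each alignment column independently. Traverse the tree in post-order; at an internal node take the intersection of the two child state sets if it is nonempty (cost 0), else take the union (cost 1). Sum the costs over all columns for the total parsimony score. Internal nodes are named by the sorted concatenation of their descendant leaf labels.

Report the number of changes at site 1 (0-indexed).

[col 0] HW: children H:{C}, W:{G} ∪→ {C,G}; cost 1
[col 0] HSW: children HW:{C,G}, S:{G} ∩→ {G}; cost 0
[col 0] BHSW: children B:{C}, HSW:{G} ∪→ {C,G}; cost 1
[col 0] CE: children C:{G}, E:{G} ∩→ {G}; cost 0
[col 0] BCEHSW: children BHSW:{C,G}, CE:{G} ∩→ {G}; cost 0
[col 1] HW: children H:{T}, W:{T} ∩→ {T}; cost 0
[col 1] HSW: children HW:{T}, S:{G} ∪→ {G,T}; cost 1
[col 1] BHSW: children B:{T}, HSW:{G,T} ∩→ {T}; cost 0
[col 1] CE: children C:{T}, E:{C} ∪→ {C,T}; cost 1
[col 1] BCEHSW: children BHSW:{T}, CE:{C,T} ∩→ {T}; cost 0
[col 2] HW: children H:{A}, W:{A} ∩→ {A}; cost 0
[col 2] HSW: children HW:{A}, S:{T} ∪→ {A,T}; cost 1
[col 2] BHSW: children B:{T}, HSW:{A,T} ∩→ {T}; cost 0
[col 2] CE: children C:{G}, E:{T} ∪→ {G,T}; cost 1
[col 2] BCEHSW: children BHSW:{T}, CE:{G,T} ∩→ {T}; cost 0
per-site changes: [2, 2, 2]; total = 6

2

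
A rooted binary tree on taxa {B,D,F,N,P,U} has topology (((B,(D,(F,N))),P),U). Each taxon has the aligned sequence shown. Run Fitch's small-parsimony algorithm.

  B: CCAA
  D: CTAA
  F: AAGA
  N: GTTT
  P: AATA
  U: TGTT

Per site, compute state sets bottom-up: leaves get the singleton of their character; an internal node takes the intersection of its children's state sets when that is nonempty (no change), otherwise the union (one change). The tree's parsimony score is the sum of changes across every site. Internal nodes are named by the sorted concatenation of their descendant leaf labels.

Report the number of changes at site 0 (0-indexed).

[col 0] FN: children F:{A}, N:{G} ∪→ {A,G}; cost 1
[col 0] DFN: children D:{C}, FN:{A,G} ∪→ {A,C,G}; cost 1
[col 0] BDFN: children B:{C}, DFN:{A,C,G} ∩→ {C}; cost 0
[col 0] BDFNP: children BDFN:{C}, P:{A} ∪→ {A,C}; cost 1
[col 0] BDFNPU: children BDFNP:{A,C}, U:{T} ∪→ {A,C,T}; cost 1
[col 1] FN: children F:{A}, N:{T} ∪→ {A,T}; cost 1
[col 1] DFN: children D:{T}, FN:{A,T} ∩→ {T}; cost 0
[col 1] BDFN: children B:{C}, DFN:{T} ∪→ {C,T}; cost 1
[col 1] BDFNP: children BDFN:{C,T}, P:{A} ∪→ {A,C,T}; cost 1
[col 1] BDFNPU: children BDFNP:{A,C,T}, U:{G} ∪→ {A,C,G,T}; cost 1
[col 2] FN: children F:{G}, N:{T} ∪→ {G,T}; cost 1
[col 2] DFN: children D:{A}, FN:{G,T} ∪→ {A,G,T}; cost 1
[col 2] BDFN: children B:{A}, DFN:{A,G,T} ∩→ {A}; cost 0
[col 2] BDFNP: children BDFN:{A}, P:{T} ∪→ {A,T}; cost 1
[col 2] BDFNPU: children BDFNP:{A,T}, U:{T} ∩→ {T}; cost 0
[col 3] FN: children F:{A}, N:{T} ∪→ {A,T}; cost 1
[col 3] DFN: children D:{A}, FN:{A,T} ∩→ {A}; cost 0
[col 3] BDFN: children B:{A}, DFN:{A} ∩→ {A}; cost 0
[col 3] BDFNP: children BDFN:{A}, P:{A} ∩→ {A}; cost 0
[col 3] BDFNPU: children BDFNP:{A}, U:{T} ∪→ {A,T}; cost 1
per-site changes: [4, 4, 3, 2]; total = 13

4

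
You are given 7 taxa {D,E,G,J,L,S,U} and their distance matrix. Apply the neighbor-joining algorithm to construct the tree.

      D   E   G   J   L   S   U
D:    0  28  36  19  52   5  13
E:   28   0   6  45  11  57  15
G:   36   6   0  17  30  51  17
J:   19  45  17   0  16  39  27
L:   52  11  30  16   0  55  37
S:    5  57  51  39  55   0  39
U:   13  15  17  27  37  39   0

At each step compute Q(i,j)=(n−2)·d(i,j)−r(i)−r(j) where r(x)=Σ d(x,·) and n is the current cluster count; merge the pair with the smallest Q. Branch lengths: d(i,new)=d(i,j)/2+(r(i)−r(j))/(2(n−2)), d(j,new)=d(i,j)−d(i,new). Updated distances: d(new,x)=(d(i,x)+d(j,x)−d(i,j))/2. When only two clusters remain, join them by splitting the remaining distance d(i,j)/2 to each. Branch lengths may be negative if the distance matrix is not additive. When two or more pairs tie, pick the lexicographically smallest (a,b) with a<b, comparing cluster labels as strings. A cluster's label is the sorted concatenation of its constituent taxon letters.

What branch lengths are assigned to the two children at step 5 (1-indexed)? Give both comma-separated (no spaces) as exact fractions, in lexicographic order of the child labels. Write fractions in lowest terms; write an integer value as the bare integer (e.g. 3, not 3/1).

iteration 1: select D,S (d=5, Q=-374); attach at lengths (-34/5, 59/5); label the merged cluster DS
  updated: d(DS,E)=40, d(DS,G)=41, d(DS,J)=53/2, d(DS,L)=51, d(DS,U)=47/2
iteration 2: select E,L (d=11, Q=-218); attach at lengths (2, 9); label the merged cluster EL
  updated: d(DS,EL)=40, d(EL,G)=25/2, d(EL,J)=25, d(EL,U)=41/2
iteration 3: select DS,U (d=47/2, Q=-297/2); attach at lengths (227/12, 55/12); label the merged cluster DSU
  updated: d(DSU,EL)=37/2, d(DSU,G)=69/4, d(DSU,J)=15
iteration 4: select DSU,J (d=15, Q=-311/4); attach at lengths (95/16, 145/16); label the merged cluster DJSU
  updated: d(DJSU,EL)=57/4, d(DJSU,G)=77/8
iteration 5: select DJSU,EL (d=57/4, Q=-291/8); attach at lengths (91/16, 137/16); label the merged cluster DEJLSU
  updated: d(DEJLSU,G)=63/16
iteration 6: select DEJLSU,G (d=63/16); attach at lengths (63/32, 63/32); label the merged cluster DEGJLSU
final tree: (((((D:-34/5,S:59/5):227/12,U:55/12):95/16,J:145/16):91/16,(E:2,L:9):137/16):63/32,G:63/32)
total length: 1163/16

91/16,137/16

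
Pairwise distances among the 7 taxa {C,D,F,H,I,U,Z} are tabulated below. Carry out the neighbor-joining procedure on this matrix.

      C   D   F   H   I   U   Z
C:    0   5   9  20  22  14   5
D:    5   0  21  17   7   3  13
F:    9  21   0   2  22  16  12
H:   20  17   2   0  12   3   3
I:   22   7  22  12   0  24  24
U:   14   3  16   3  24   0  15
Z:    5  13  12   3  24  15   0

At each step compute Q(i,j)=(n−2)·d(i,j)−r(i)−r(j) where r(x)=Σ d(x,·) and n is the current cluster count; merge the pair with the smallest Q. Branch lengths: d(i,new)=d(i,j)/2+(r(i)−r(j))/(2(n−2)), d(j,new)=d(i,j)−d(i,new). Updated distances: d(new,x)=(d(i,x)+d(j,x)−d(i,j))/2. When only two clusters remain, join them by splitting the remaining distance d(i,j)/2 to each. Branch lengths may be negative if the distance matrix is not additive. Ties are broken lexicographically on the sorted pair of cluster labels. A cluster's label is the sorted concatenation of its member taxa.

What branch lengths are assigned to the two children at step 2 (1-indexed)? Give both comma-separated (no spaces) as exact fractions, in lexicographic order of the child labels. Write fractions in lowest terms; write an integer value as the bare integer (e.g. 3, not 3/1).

step 1: merge (D,I) at d=7, Q=-142; branch lengths D→-1, I→8; new cluster DI
  updated: d(C,DI)=10, d(DI,F)=18, d(DI,H)=11, d(DI,U)=10, d(DI,Z)=15
step 2: merge (C,Z) at d=5, Q=-88; branch lengths C→7/2, Z→3/2; new cluster CZ
  updated: d(CZ,DI)=10, d(CZ,F)=8, d(CZ,H)=9, d(CZ,U)=12
step 3: merge (F,H) at d=2, Q=-63; branch lengths F→25/6, H→-13/6; new cluster FH
  updated: d(CZ,FH)=15/2, d(DI,FH)=27/2, d(FH,U)=17/2
step 4: merge (CZ,FH) at d=15/2, Q=-44; branch lengths CZ→15/4, FH→15/4; new cluster CFHZ
  updated: d(CFHZ,DI)=8, d(CFHZ,U)=13/2
step 5: merge (CFHZ,DI) at d=8, Q=-49/2; branch lengths CFHZ→9/4, DI→23/4; new cluster CDFHIZ
  updated: d(CDFHIZ,U)=17/4
step 6: merge (CDFHIZ,U) at d=17/4; branch lengths CDFHIZ→17/8, U→17/8; new cluster CDFHIUZ
final tree: ((((C:7/2,Z:3/2):15/4,(F:25/6,H:-13/6):15/4):9/4,(D:-1,I:8):23/4):17/8,U:17/8)
total length: 135/4

7/2,3/2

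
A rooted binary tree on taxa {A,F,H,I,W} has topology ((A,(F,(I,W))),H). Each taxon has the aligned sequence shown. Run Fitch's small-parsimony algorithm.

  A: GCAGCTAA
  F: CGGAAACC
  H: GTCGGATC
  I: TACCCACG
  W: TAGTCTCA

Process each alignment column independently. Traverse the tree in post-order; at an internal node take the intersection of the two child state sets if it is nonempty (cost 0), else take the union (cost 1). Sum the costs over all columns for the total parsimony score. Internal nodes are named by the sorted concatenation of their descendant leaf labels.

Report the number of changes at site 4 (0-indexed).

2

IW@0: {T} ∩ {T} = {T} (intersection, +0)
FIW@0: {C} ∪ {T} = {C,T} (union, +1)
AFIW@0: {G} ∪ {C,T} = {C,G,T} (union, +1)
AFHIW@0: {C,G,T} ∩ {G} = {G} (intersection, +0)
IW@1: {A} ∩ {A} = {A} (intersection, +0)
FIW@1: {G} ∪ {A} = {A,G} (union, +1)
AFIW@1: {C} ∪ {A,G} = {A,C,G} (union, +1)
AFHIW@1: {A,C,G} ∪ {T} = {A,C,G,T} (union, +1)
IW@2: {C} ∪ {G} = {C,G} (union, +1)
FIW@2: {G} ∩ {C,G} = {G} (intersection, +0)
AFIW@2: {A} ∪ {G} = {A,G} (union, +1)
AFHIW@2: {A,G} ∪ {C} = {A,C,G} (union, +1)
IW@3: {C} ∪ {T} = {C,T} (union, +1)
FIW@3: {A} ∪ {C,T} = {A,C,T} (union, +1)
AFIW@3: {G} ∪ {A,C,T} = {A,C,G,T} (union, +1)
AFHIW@3: {A,C,G,T} ∩ {G} = {G} (intersection, +0)
IW@4: {C} ∩ {C} = {C} (intersection, +0)
FIW@4: {A} ∪ {C} = {A,C} (union, +1)
AFIW@4: {C} ∩ {A,C} = {C} (intersection, +0)
AFHIW@4: {C} ∪ {G} = {C,G} (union, +1)
IW@5: {A} ∪ {T} = {A,T} (union, +1)
FIW@5: {A} ∩ {A,T} = {A} (intersection, +0)
AFIW@5: {T} ∪ {A} = {A,T} (union, +1)
AFHIW@5: {A,T} ∩ {A} = {A} (intersection, +0)
IW@6: {C} ∩ {C} = {C} (intersection, +0)
FIW@6: {C} ∩ {C} = {C} (intersection, +0)
AFIW@6: {A} ∪ {C} = {A,C} (union, +1)
AFHIW@6: {A,C} ∪ {T} = {A,C,T} (union, +1)
IW@7: {G} ∪ {A} = {A,G} (union, +1)
FIW@7: {C} ∪ {A,G} = {A,C,G} (union, +1)
AFIW@7: {A} ∩ {A,C,G} = {A} (intersection, +0)
AFHIW@7: {A} ∪ {C} = {A,C} (union, +1)
per-site changes: [2, 3, 3, 3, 2, 2, 2, 3]; total = 20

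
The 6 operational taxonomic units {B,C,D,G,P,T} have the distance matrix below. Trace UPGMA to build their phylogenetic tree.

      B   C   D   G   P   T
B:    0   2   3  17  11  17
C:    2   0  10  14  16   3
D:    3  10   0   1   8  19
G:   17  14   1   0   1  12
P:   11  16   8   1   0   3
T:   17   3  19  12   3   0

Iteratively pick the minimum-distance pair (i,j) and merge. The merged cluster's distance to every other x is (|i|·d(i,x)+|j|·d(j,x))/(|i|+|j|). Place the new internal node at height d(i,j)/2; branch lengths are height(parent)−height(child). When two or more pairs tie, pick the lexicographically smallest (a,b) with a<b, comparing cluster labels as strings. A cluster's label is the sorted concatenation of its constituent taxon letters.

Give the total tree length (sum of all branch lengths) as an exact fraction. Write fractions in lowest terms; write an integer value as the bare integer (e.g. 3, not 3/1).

155/8

iteration 1: select D,G (d=1); attach at lengths (1/2, 1/2); label the merged cluster DG
  updated: d(B,DG)=10, d(C,DG)=12, d(DG,P)=9/2, d(DG,T)=31/2
iteration 2: select B,C (d=2); attach at lengths (1, 1); label the merged cluster BC
  updated: d(BC,DG)=11, d(BC,P)=27/2, d(BC,T)=10
iteration 3: select P,T (d=3); attach at lengths (3/2, 3/2); label the merged cluster PT
  updated: d(BC,PT)=47/4, d(DG,PT)=10
iteration 4: select DG,PT (d=10); attach at lengths (9/2, 7/2); label the merged cluster DGPT
  updated: d(BC,DGPT)=91/8
iteration 5: select BC,DGPT (d=91/8); attach at lengths (75/16, 11/16); label the merged cluster BCDGPT
final tree: ((B:1,C:1):75/16,((D:1/2,G:1/2):9/2,(P:3/2,T:3/2):7/2):11/16)
total length: 155/8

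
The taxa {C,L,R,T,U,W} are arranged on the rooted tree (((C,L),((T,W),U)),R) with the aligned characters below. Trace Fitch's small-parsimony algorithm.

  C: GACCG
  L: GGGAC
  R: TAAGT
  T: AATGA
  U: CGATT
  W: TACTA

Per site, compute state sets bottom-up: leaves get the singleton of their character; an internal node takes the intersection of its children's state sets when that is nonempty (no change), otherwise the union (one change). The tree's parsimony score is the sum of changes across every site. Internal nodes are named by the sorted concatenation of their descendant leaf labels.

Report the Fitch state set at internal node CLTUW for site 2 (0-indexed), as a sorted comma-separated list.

C

[col 0] CL: children C:{G}, L:{G} ∩→ {G}; cost 0
[col 0] TW: children T:{A}, W:{T} ∪→ {A,T}; cost 1
[col 0] TUW: children TW:{A,T}, U:{C} ∪→ {A,C,T}; cost 1
[col 0] CLTUW: children CL:{G}, TUW:{A,C,T} ∪→ {A,C,G,T}; cost 1
[col 0] CLRTUW: children CLTUW:{A,C,G,T}, R:{T} ∩→ {T}; cost 0
[col 1] CL: children C:{A}, L:{G} ∪→ {A,G}; cost 1
[col 1] TW: children T:{A}, W:{A} ∩→ {A}; cost 0
[col 1] TUW: children TW:{A}, U:{G} ∪→ {A,G}; cost 1
[col 1] CLTUW: children CL:{A,G}, TUW:{A,G} ∩→ {A,G}; cost 0
[col 1] CLRTUW: children CLTUW:{A,G}, R:{A} ∩→ {A}; cost 0
[col 2] CL: children C:{C}, L:{G} ∪→ {C,G}; cost 1
[col 2] TW: children T:{T}, W:{C} ∪→ {C,T}; cost 1
[col 2] TUW: children TW:{C,T}, U:{A} ∪→ {A,C,T}; cost 1
[col 2] CLTUW: children CL:{C,G}, TUW:{A,C,T} ∩→ {C}; cost 0
[col 2] CLRTUW: children CLTUW:{C}, R:{A} ∪→ {A,C}; cost 1
[col 3] CL: children C:{C}, L:{A} ∪→ {A,C}; cost 1
[col 3] TW: children T:{G}, W:{T} ∪→ {G,T}; cost 1
[col 3] TUW: children TW:{G,T}, U:{T} ∩→ {T}; cost 0
[col 3] CLTUW: children CL:{A,C}, TUW:{T} ∪→ {A,C,T}; cost 1
[col 3] CLRTUW: children CLTUW:{A,C,T}, R:{G} ∪→ {A,C,G,T}; cost 1
[col 4] CL: children C:{G}, L:{C} ∪→ {C,G}; cost 1
[col 4] TW: children T:{A}, W:{A} ∩→ {A}; cost 0
[col 4] TUW: children TW:{A}, U:{T} ∪→ {A,T}; cost 1
[col 4] CLTUW: children CL:{C,G}, TUW:{A,T} ∪→ {A,C,G,T}; cost 1
[col 4] CLRTUW: children CLTUW:{A,C,G,T}, R:{T} ∩→ {T}; cost 0
per-site changes: [3, 2, 4, 4, 3]; total = 16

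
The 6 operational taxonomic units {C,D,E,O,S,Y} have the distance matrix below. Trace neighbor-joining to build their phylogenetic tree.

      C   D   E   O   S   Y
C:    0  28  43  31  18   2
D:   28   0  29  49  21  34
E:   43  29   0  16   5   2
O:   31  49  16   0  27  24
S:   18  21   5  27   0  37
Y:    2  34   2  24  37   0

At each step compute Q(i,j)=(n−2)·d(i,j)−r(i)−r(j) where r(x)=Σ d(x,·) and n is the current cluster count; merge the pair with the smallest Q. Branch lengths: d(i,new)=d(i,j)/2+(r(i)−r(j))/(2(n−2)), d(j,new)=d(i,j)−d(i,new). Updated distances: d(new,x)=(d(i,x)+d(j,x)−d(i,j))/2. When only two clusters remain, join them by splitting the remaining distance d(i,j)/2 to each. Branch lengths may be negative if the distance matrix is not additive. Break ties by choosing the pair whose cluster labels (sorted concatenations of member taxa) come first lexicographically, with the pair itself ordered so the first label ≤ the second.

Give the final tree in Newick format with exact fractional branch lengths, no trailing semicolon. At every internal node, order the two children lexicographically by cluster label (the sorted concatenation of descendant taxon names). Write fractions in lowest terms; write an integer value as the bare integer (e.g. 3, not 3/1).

((((C:31/8,Y:-15/8):195/16,O:229/16):67/16,(D:75/4,S:9/4):83/16):21/32,E:21/32)

iteration 1: select C,Y (d=2, Q=-213); attach at lengths (31/8, -15/8); label the merged cluster CY
  updated: d(CY,D)=30, d(CY,E)=43/2, d(CY,O)=53/2, d(CY,S)=53/2
iteration 2: select D,S (d=21, Q=-291/2); attach at lengths (75/4, 9/4); label the merged cluster DS
  updated: d(CY,DS)=71/4, d(DS,E)=13/2, d(DS,O)=55/2
iteration 3: select CY,O (d=53/2, Q=-331/4); attach at lengths (195/16, 229/16); label the merged cluster COY
  updated: d(COY,DS)=75/8, d(COY,E)=11/2
iteration 4: select COY,DS (d=75/8, Q=-171/8); attach at lengths (67/16, 83/16); label the merged cluster CDOSY
  updated: d(CDOSY,E)=21/16
iteration 5: select CDOSY,E (d=21/16); attach at lengths (21/32, 21/32); label the merged cluster CDEOSY
final tree: ((((C:31/8,Y:-15/8):195/16,O:229/16):67/16,(D:75/4,S:9/4):83/16):21/32,E:21/32)
total length: 963/16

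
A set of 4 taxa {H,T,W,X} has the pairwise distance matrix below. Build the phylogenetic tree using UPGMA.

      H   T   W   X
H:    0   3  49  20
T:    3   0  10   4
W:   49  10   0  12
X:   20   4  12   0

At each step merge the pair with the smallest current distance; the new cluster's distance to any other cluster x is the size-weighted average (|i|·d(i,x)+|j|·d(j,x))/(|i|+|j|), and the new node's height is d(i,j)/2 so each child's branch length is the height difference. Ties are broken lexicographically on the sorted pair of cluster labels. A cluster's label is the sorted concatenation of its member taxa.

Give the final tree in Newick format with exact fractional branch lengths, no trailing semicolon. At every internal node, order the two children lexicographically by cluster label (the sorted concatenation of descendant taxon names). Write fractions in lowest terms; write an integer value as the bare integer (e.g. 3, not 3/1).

1. join H+T (d=3) ⇒ HT; edges |H|=3/2, |T|=3/2
  updated: d(HT,W)=59/2, d(HT,X)=12
2. join HT+X (d=12) ⇒ HTX; edges |HT|=9/2, |X|=6
  updated: d(HTX,W)=71/3
3. join HTX+W (d=71/3) ⇒ HTWX; edges |HTX|=35/6, |W|=71/6
final tree: (((H:3/2,T:3/2):9/2,X:6):35/6,W:71/6)
total length: 187/6

(((H:3/2,T:3/2):9/2,X:6):35/6,W:71/6)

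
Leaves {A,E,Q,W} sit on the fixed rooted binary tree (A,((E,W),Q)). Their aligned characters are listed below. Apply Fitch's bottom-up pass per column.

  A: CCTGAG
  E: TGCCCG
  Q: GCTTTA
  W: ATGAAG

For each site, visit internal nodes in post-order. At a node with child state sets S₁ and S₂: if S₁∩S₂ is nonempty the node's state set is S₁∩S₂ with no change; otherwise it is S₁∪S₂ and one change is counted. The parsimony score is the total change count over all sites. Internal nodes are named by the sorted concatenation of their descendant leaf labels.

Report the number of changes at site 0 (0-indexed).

3

EW@0: {T} ∪ {A} = {A,T} (union, +1)
EQW@0: {A,T} ∪ {G} = {A,G,T} (union, +1)
AEQW@0: {C} ∪ {A,G,T} = {A,C,G,T} (union, +1)
EW@1: {G} ∪ {T} = {G,T} (union, +1)
EQW@1: {G,T} ∪ {C} = {C,G,T} (union, +1)
AEQW@1: {C} ∩ {C,G,T} = {C} (intersection, +0)
EW@2: {C} ∪ {G} = {C,G} (union, +1)
EQW@2: {C,G} ∪ {T} = {C,G,T} (union, +1)
AEQW@2: {T} ∩ {C,G,T} = {T} (intersection, +0)
EW@3: {C} ∪ {A} = {A,C} (union, +1)
EQW@3: {A,C} ∪ {T} = {A,C,T} (union, +1)
AEQW@3: {G} ∪ {A,C,T} = {A,C,G,T} (union, +1)
EW@4: {C} ∪ {A} = {A,C} (union, +1)
EQW@4: {A,C} ∪ {T} = {A,C,T} (union, +1)
AEQW@4: {A} ∩ {A,C,T} = {A} (intersection, +0)
EW@5: {G} ∩ {G} = {G} (intersection, +0)
EQW@5: {G} ∪ {A} = {A,G} (union, +1)
AEQW@5: {G} ∩ {A,G} = {G} (intersection, +0)
per-site changes: [3, 2, 2, 3, 2, 1]; total = 13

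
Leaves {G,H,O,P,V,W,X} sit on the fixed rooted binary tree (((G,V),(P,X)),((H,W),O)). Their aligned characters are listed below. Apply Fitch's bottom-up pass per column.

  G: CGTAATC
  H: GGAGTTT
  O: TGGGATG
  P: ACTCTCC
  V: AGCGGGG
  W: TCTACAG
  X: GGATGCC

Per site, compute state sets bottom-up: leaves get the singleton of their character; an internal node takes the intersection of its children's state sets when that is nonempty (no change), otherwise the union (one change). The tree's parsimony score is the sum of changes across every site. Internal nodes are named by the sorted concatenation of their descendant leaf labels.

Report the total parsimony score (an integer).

25

site 0, node GV: G={C} ∪ V={A} → {A,C} (+1)
site 0, node PX: P={A} ∪ X={G} → {A,G} (+1)
site 0, node GPVX: GV={A,C} ∩ PX={A,G} → {A} (+0)
site 0, node HW: H={G} ∪ W={T} → {G,T} (+1)
site 0, node HOW: HW={G,T} ∩ O={T} → {T} (+0)
site 0, node GHOPVWX: GPVX={A} ∪ HOW={T} → {A,T} (+1)
site 1, node GV: G={G} ∩ V={G} → {G} (+0)
site 1, node PX: P={C} ∪ X={G} → {C,G} (+1)
site 1, node GPVX: GV={G} ∩ PX={C,G} → {G} (+0)
site 1, node HW: H={G} ∪ W={C} → {C,G} (+1)
site 1, node HOW: HW={C,G} ∩ O={G} → {G} (+0)
site 1, node GHOPVWX: GPVX={G} ∩ HOW={G} → {G} (+0)
site 2, node GV: G={T} ∪ V={C} → {C,T} (+1)
site 2, node PX: P={T} ∪ X={A} → {A,T} (+1)
site 2, node GPVX: GV={C,T} ∩ PX={A,T} → {T} (+0)
site 2, node HW: H={A} ∪ W={T} → {A,T} (+1)
site 2, node HOW: HW={A,T} ∪ O={G} → {A,G,T} (+1)
site 2, node GHOPVWX: GPVX={T} ∩ HOW={A,G,T} → {T} (+0)
site 3, node GV: G={A} ∪ V={G} → {A,G} (+1)
site 3, node PX: P={C} ∪ X={T} → {C,T} (+1)
site 3, node GPVX: GV={A,G} ∪ PX={C,T} → {A,C,G,T} (+1)
site 3, node HW: H={G} ∪ W={A} → {A,G} (+1)
site 3, node HOW: HW={A,G} ∩ O={G} → {G} (+0)
site 3, node GHOPVWX: GPVX={A,C,G,T} ∩ HOW={G} → {G} (+0)
site 4, node GV: G={A} ∪ V={G} → {A,G} (+1)
site 4, node PX: P={T} ∪ X={G} → {G,T} (+1)
site 4, node GPVX: GV={A,G} ∩ PX={G,T} → {G} (+0)
site 4, node HW: H={T} ∪ W={C} → {C,T} (+1)
site 4, node HOW: HW={C,T} ∪ O={A} → {A,C,T} (+1)
site 4, node GHOPVWX: GPVX={G} ∪ HOW={A,C,T} → {A,C,G,T} (+1)
site 5, node GV: G={T} ∪ V={G} → {G,T} (+1)
site 5, node PX: P={C} ∩ X={C} → {C} (+0)
site 5, node GPVX: GV={G,T} ∪ PX={C} → {C,G,T} (+1)
site 5, node HW: H={T} ∪ W={A} → {A,T} (+1)
site 5, node HOW: HW={A,T} ∩ O={T} → {T} (+0)
site 5, node GHOPVWX: GPVX={C,G,T} ∩ HOW={T} → {T} (+0)
site 6, node GV: G={C} ∪ V={G} → {C,G} (+1)
site 6, node PX: P={C} ∩ X={C} → {C} (+0)
site 6, node GPVX: GV={C,G} ∩ PX={C} → {C} (+0)
site 6, node HW: H={T} ∪ W={G} → {G,T} (+1)
site 6, node HOW: HW={G,T} ∩ O={G} → {G} (+0)
site 6, node GHOPVWX: GPVX={C} ∪ HOW={G} → {C,G} (+1)
per-site changes: [4, 2, 4, 4, 5, 3, 3]; total = 25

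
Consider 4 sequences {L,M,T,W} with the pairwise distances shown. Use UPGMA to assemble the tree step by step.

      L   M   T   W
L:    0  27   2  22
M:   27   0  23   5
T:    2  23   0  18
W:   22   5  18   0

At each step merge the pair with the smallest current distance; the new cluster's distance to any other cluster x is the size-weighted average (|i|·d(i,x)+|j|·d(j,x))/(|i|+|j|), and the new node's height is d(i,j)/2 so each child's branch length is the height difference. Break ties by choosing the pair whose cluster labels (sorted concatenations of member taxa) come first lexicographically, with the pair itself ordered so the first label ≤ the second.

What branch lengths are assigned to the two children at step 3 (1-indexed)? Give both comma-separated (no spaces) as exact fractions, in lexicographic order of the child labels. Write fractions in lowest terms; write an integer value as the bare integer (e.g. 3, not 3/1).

1. join L+T (d=2) ⇒ LT; edges |L|=1, |T|=1
  updated: d(LT,M)=25, d(LT,W)=20
2. join M+W (d=5) ⇒ MW; edges |M|=5/2, |W|=5/2
  updated: d(LT,MW)=45/2
3. join LT+MW (d=45/2) ⇒ LMTW; edges |LT|=41/4, |MW|=35/4
final tree: ((L:1,T:1):41/4,(M:5/2,W:5/2):35/4)
total length: 26

41/4,35/4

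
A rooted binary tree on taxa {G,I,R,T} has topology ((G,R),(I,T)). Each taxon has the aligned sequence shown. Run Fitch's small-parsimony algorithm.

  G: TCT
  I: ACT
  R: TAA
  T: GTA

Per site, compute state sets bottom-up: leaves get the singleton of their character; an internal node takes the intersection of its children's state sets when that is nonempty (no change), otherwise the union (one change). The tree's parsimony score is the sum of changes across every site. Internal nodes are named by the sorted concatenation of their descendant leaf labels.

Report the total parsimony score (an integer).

[col 0] GR: children G:{T}, R:{T} ∩→ {T}; cost 0
[col 0] IT: children I:{A}, T:{G} ∪→ {A,G}; cost 1
[col 0] GIRT: children GR:{T}, IT:{A,G} ∪→ {A,G,T}; cost 1
[col 1] GR: children G:{C}, R:{A} ∪→ {A,C}; cost 1
[col 1] IT: children I:{C}, T:{T} ∪→ {C,T}; cost 1
[col 1] GIRT: children GR:{A,C}, IT:{C,T} ∩→ {C}; cost 0
[col 2] GR: children G:{T}, R:{A} ∪→ {A,T}; cost 1
[col 2] IT: children I:{T}, T:{A} ∪→ {A,T}; cost 1
[col 2] GIRT: children GR:{A,T}, IT:{A,T} ∩→ {A,T}; cost 0
per-site changes: [2, 2, 2]; total = 6

6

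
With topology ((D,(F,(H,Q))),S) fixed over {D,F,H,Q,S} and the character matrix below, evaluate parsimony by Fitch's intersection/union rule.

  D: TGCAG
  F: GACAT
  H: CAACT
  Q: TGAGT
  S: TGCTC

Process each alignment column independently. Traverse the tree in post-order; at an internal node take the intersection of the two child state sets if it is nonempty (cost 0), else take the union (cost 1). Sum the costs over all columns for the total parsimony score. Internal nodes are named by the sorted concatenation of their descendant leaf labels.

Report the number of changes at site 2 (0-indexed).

1

site 0, node HQ: H={C} ∪ Q={T} → {C,T} (+1)
site 0, node FHQ: F={G} ∪ HQ={C,T} → {C,G,T} (+1)
site 0, node DFHQ: D={T} ∩ FHQ={C,G,T} → {T} (+0)
site 0, node DFHQS: DFHQ={T} ∩ S={T} → {T} (+0)
site 1, node HQ: H={A} ∪ Q={G} → {A,G} (+1)
site 1, node FHQ: F={A} ∩ HQ={A,G} → {A} (+0)
site 1, node DFHQ: D={G} ∪ FHQ={A} → {A,G} (+1)
site 1, node DFHQS: DFHQ={A,G} ∩ S={G} → {G} (+0)
site 2, node HQ: H={A} ∩ Q={A} → {A} (+0)
site 2, node FHQ: F={C} ∪ HQ={A} → {A,C} (+1)
site 2, node DFHQ: D={C} ∩ FHQ={A,C} → {C} (+0)
site 2, node DFHQS: DFHQ={C} ∩ S={C} → {C} (+0)
site 3, node HQ: H={C} ∪ Q={G} → {C,G} (+1)
site 3, node FHQ: F={A} ∪ HQ={C,G} → {A,C,G} (+1)
site 3, node DFHQ: D={A} ∩ FHQ={A,C,G} → {A} (+0)
site 3, node DFHQS: DFHQ={A} ∪ S={T} → {A,T} (+1)
site 4, node HQ: H={T} ∩ Q={T} → {T} (+0)
site 4, node FHQ: F={T} ∩ HQ={T} → {T} (+0)
site 4, node DFHQ: D={G} ∪ FHQ={T} → {G,T} (+1)
site 4, node DFHQS: DFHQ={G,T} ∪ S={C} → {C,G,T} (+1)
per-site changes: [2, 2, 1, 3, 2]; total = 10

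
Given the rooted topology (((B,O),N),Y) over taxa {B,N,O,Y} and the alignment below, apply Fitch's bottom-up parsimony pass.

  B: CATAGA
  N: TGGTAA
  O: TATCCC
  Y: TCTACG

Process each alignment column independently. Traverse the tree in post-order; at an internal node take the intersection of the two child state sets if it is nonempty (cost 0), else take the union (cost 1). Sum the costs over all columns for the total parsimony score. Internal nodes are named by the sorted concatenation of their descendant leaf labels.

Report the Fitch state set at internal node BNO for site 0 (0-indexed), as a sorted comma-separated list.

T

site 0, node BO: B={C} ∪ O={T} → {C,T} (+1)
site 0, node BNO: BO={C,T} ∩ N={T} → {T} (+0)
site 0, node BNOY: BNO={T} ∩ Y={T} → {T} (+0)
site 1, node BO: B={A} ∩ O={A} → {A} (+0)
site 1, node BNO: BO={A} ∪ N={G} → {A,G} (+1)
site 1, node BNOY: BNO={A,G} ∪ Y={C} → {A,C,G} (+1)
site 2, node BO: B={T} ∩ O={T} → {T} (+0)
site 2, node BNO: BO={T} ∪ N={G} → {G,T} (+1)
site 2, node BNOY: BNO={G,T} ∩ Y={T} → {T} (+0)
site 3, node BO: B={A} ∪ O={C} → {A,C} (+1)
site 3, node BNO: BO={A,C} ∪ N={T} → {A,C,T} (+1)
site 3, node BNOY: BNO={A,C,T} ∩ Y={A} → {A} (+0)
site 4, node BO: B={G} ∪ O={C} → {C,G} (+1)
site 4, node BNO: BO={C,G} ∪ N={A} → {A,C,G} (+1)
site 4, node BNOY: BNO={A,C,G} ∩ Y={C} → {C} (+0)
site 5, node BO: B={A} ∪ O={C} → {A,C} (+1)
site 5, node BNO: BO={A,C} ∩ N={A} → {A} (+0)
site 5, node BNOY: BNO={A} ∪ Y={G} → {A,G} (+1)
per-site changes: [1, 2, 1, 2, 2, 2]; total = 10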